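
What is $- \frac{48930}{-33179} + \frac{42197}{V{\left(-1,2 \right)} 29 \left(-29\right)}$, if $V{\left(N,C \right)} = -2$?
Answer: $\frac{1482354523}{55807078} \approx 26.562$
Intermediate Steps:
$- \frac{48930}{-33179} + \frac{42197}{V{\left(-1,2 \right)} 29 \left(-29\right)} = - \frac{48930}{-33179} + \frac{42197}{\left(-2\right) 29 \left(-29\right)} = \left(-48930\right) \left(- \frac{1}{33179}\right) + \frac{42197}{\left(-58\right) \left(-29\right)} = \frac{48930}{33179} + \frac{42197}{1682} = \frac{1482354523}{55807078}$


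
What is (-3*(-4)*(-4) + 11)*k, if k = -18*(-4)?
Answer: -2664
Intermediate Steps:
k = 72
(-3*(-4)*(-4) + 11)*k = (-3*(-4)*(-4) + 11)*72 = (12*(-4) + 11)*72 = (-48 + 11)*72 = -37*72 = -2664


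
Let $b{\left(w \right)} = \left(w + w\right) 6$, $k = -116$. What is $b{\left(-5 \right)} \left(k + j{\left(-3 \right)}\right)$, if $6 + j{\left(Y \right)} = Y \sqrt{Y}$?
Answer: $7320 + 180 i \sqrt{3} \approx 7320.0 + 311.77 i$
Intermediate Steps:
$b{\left(w \right)} = 12 w$ ($b{\left(w \right)} = 2 w 6 = 12 w$)
$j{\left(Y \right)} = -6 + Y^{\frac{3}{2}}$ ($j{\left(Y \right)} = -6 + Y \sqrt{Y} = -6 + Y^{\frac{3}{2}}$)
$b{\left(-5 \right)} \left(k + j{\left(-3 \right)}\right) = 12 \left(-5\right) \left(-116 - \left(6 - \left(-3\right)^{\frac{3}{2}}\right)\right) = - 60 \left(-116 - \left(6 + 3 i \sqrt{3}\right)\right) = - 60 \left(-122 - 3 i \sqrt{3}\right) = 7320 + 180 i \sqrt{3}$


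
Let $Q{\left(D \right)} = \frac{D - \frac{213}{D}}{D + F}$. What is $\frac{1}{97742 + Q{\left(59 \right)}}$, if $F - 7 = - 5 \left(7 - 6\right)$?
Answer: $\frac{3599}{351776726} \approx 1.0231 \cdot 10^{-5}$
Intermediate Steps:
$F = 2$ ($F = 7 - 5 \left(7 - 6\right) = 7 - 5 = 2$)
$Q{\left(D \right)} = \frac{D - \frac{213}{D}}{2 + D}$ ($Q{\left(D \right)} = \frac{D - \frac{213}{D}}{D + 2} = \frac{D - \frac{213}{D}}{2 + D}$)
$\frac{1}{97742 + Q{\left(59 \right)}} = \frac{1}{97742 + \frac{-213 + 59^{2}}{59 \left(2 + 59\right)}} = \frac{1}{97742 + \frac{-213 + 3481}{59 \cdot 61}} = \frac{1}{97742 + \frac{1}{59} \cdot \frac{1}{61} \cdot 3268} = \frac{1}{97742 + \frac{3268}{3599}} = \frac{1}{\frac{351776726}{3599}} = \frac{3599}{351776726}$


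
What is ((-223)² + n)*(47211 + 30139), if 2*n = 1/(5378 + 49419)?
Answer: 210778751044225/54797 ≈ 3.8465e+9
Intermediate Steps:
n = 1/109594 (n = 1/(2*(5378 + 49419)) = (½)/54797 = (½)*(1/54797) = 1/109594 ≈ 9.1246e-6)
((-223)² + n)*(47211 + 30139) = ((-223)² + 1/109594)*(47211 + 30139) = (49729 + 1/109594)*77350 = (5450000027/109594)*77350 = 210778751044225/54797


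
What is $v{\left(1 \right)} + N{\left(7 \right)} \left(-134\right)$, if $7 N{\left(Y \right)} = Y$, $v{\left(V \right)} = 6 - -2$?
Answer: $-126$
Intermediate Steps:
$v{\left(V \right)} = 8$ ($v{\left(V \right)} = 6 + 2 = 8$)
$N{\left(Y \right)} = \frac{Y}{7}$
$v{\left(1 \right)} + N{\left(7 \right)} \left(-134\right) = 8 + \frac{1}{7} \cdot 7 \left(-134\right) = 8 + 1 \left(-134\right) = 8 - 134 = -126$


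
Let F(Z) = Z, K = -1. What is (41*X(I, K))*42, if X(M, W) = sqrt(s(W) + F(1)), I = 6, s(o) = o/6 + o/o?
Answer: 287*sqrt(66) ≈ 2331.6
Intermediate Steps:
s(o) = 1 + o/6 (s(o) = o*(1/6) + 1 = o/6 + 1 = 1 + o/6)
X(M, W) = sqrt(2 + W/6) (X(M, W) = sqrt((1 + W/6) + 1) = sqrt(2 + W/6))
(41*X(I, K))*42 = (41*(sqrt(72 + 6*(-1))/6))*42 = (41*(sqrt(72 - 6)/6))*42 = (41*(sqrt(66)/6))*42 = (41*sqrt(66)/6)*42 = 287*sqrt(66)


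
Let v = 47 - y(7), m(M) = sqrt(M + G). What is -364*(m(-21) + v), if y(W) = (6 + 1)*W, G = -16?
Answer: 728 - 364*I*sqrt(37) ≈ 728.0 - 2214.1*I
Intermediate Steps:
y(W) = 7*W
m(M) = sqrt(-16 + M) (m(M) = sqrt(M - 16) = sqrt(-16 + M))
v = -2 (v = 47 - 7*7 = 47 - 1*49 = 47 - 49 = -2)
-364*(m(-21) + v) = -364*(sqrt(-16 - 21) - 2) = -364*(sqrt(-37) - 2) = -364*(I*sqrt(37) - 2) = -364*(-2 + I*sqrt(37)) = 728 - 364*I*sqrt(37)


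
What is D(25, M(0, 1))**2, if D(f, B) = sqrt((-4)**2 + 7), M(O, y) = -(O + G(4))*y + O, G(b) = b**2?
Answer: 23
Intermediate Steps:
M(O, y) = O - y*(16 + O) (M(O, y) = -(O + 4**2)*y + O = -(O + 16)*y + O = -(16 + O)*y + O = -y*(16 + O) + O = O - y*(16 + O))
D(f, B) = sqrt(23) (D(f, B) = sqrt(16 + 7) = sqrt(23))
D(25, M(0, 1))**2 = (sqrt(23))**2 = 23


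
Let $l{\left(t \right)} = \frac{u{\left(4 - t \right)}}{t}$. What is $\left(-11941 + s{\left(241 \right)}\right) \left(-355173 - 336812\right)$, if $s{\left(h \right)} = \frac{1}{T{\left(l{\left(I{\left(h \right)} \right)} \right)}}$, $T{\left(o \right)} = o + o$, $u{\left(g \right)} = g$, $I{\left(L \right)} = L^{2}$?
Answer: $\frac{959819866745075}{116154} \approx 8.2633 \cdot 10^{9}$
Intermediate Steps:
$l{\left(t \right)} = \frac{4 - t}{t}$
$T{\left(o \right)} = 2 o$
$s{\left(h \right)} = \frac{h^{2}}{2 \left(4 - h^{2}\right)}$ ($s{\left(h \right)} = \frac{1}{2 \frac{4 - h^{2}}{h^{2}}} = \frac{1}{2 \frac{1}{h^{2}} \left(4 - h^{2}\right)} = \frac{h^{2}}{2 \left(4 - h^{2}\right)}$)
$\left(-11941 + s{\left(241 \right)}\right) \left(-355173 - 336812\right) = \left(-11941 - \frac{241^{2}}{-8 + 2 \cdot 241^{2}}\right) \left(-355173 - 336812\right) = \left(-11941 - \frac{58081}{-8 + 2 \cdot 58081}\right) \left(-691985\right) = \left(-11941 - \frac{58081}{-8 + 116162}\right) \left(-691985\right) = \left(-11941 - \frac{58081}{116154}\right) \left(-691985\right) = \left(- \frac{1387052995}{116154}\right) \left(-691985\right) = \frac{959819866745075}{116154}$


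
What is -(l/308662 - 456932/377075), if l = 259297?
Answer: 43263128709/116388723650 ≈ 0.37171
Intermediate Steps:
-(l/308662 - 456932/377075) = -(259297/308662 - 456932/377075) = -1*(-43263128709/116388723650) = 43263128709/116388723650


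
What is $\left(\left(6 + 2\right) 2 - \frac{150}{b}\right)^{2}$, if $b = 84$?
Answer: $\frac{39601}{196} \approx 202.05$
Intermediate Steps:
$\left(\left(6 + 2\right) 2 - \frac{150}{b}\right)^{2} = \left(\left(6 + 2\right) 2 - \frac{150}{84}\right)^{2} = \left(8 \cdot 2 - \frac{25}{14}\right)^{2} = \left(16 - \frac{25}{14}\right)^{2} = \left(\frac{199}{14}\right)^{2} = \frac{39601}{196}$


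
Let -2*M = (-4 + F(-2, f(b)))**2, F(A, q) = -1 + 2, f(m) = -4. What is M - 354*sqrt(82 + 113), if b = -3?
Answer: -9/2 - 354*sqrt(195) ≈ -4947.8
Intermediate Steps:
F(A, q) = 1
M = -9/2 (M = -(-4 + 1)**2/2 = -1/2*(-3)**2 = -1/2*9 = -9/2 ≈ -4.5000)
M - 354*sqrt(82 + 113) = -9/2 - 354*sqrt(82 + 113) = -9/2 - 354*sqrt(195)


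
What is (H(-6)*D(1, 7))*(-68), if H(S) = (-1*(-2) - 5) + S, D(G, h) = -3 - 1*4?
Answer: -4284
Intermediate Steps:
D(G, h) = -7 (D(G, h) = -3 - 4 = -7)
H(S) = -3 + S (H(S) = (2 - 5) + S = -3 + S)
(H(-6)*D(1, 7))*(-68) = ((-3 - 6)*(-7))*(-68) = -9*(-7)*(-68) = 63*(-68) = -4284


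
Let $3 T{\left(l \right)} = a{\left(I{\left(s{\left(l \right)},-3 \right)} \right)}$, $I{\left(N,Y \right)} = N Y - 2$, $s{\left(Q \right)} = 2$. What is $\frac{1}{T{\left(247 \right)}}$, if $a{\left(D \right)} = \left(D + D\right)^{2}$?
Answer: $\frac{3}{256} \approx 0.011719$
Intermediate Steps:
$I{\left(N,Y \right)} = -2 + N Y$
$a{\left(D \right)} = 4 D^{2}$ ($a{\left(D \right)} = \left(2 D\right)^{2} = 4 D^{2}$)
$T{\left(l \right)} = \frac{256}{3}$ ($T{\left(l \right)} = \frac{4 \left(-2 + 2 \left(-3\right)\right)^{2}}{3} = \frac{4 \left(-2 - 6\right)^{2}}{3} = \frac{4 \left(-8\right)^{2}}{3} = \frac{4 \cdot 64}{3} = \frac{1}{3} \cdot 256 = \frac{256}{3}$)
$\frac{1}{T{\left(247 \right)}} = \frac{1}{\frac{256}{3}} = \frac{3}{256}$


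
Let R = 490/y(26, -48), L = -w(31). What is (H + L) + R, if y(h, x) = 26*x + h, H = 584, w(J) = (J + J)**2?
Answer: -1992105/611 ≈ -3260.4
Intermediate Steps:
w(J) = 4*J**2 (w(J) = (2*J)**2 = 4*J**2)
y(h, x) = h + 26*x
L = -3844 (L = -4*31**2 = -4*961 = -1*3844 = -3844)
R = -245/611 (R = 490/(26 + 26*(-48)) = 490/(26 - 1248) = 490/(-1222) = 490*(-1/1222) = -245/611 ≈ -0.40098)
(H + L) + R = (584 - 3844) - 245/611 = -3260 - 245/611 = -1992105/611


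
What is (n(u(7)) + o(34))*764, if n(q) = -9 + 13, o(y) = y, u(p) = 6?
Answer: 29032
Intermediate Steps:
n(q) = 4
(n(u(7)) + o(34))*764 = (4 + 34)*764 = 38*764 = 29032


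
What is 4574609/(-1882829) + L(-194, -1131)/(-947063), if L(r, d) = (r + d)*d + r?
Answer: -42329219664/10551228883 ≈ -4.0118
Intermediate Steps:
L(r, d) = r + d*(d + r) (L(r, d) = (d + r)*d + r = d*(d + r) + r = r + d*(d + r))
4574609/(-1882829) + L(-194, -1131)/(-947063) = 4574609/(-1882829) + (-194 + (-1131)² - 1131*(-194))/(-947063) = 4574609*(-1/1882829) + (-194 + 1279161 + 219414)*(-1/947063) = -351893/144833 + 1498381*(-1/947063) = -351893/144833 - 1498381/947063 = -42329219664/10551228883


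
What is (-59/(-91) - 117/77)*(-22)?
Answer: 1744/91 ≈ 19.165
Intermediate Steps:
(-59/(-91) - 117/77)*(-22) = (-59*(-1/91) - 117*1/77)*(-22) = (59/91 - 117/77)*(-22) = -872/1001*(-22) = 1744/91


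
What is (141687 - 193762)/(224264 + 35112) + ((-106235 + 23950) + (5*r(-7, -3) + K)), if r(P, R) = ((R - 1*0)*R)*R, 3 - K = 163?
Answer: -21419322155/259376 ≈ -82580.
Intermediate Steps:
K = -160 (K = 3 - 1*163 = 3 - 163 = -160)
r(P, R) = R**3 (r(P, R) = ((R + 0)*R)*R = (R*R)*R = R**2*R = R**3)
(141687 - 193762)/(224264 + 35112) + ((-106235 + 23950) + (5*r(-7, -3) + K)) = (141687 - 193762)/(224264 + 35112) + ((-106235 + 23950) + (5*(-3)**3 - 160)) = -52075/259376 + (-82285 + (5*(-27) - 160)) = -52075*1/259376 + (-82285 + (-135 - 160)) = -52075/259376 + (-82285 - 295) = -52075/259376 - 82580 = -21419322155/259376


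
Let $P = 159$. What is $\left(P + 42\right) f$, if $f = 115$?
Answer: $23115$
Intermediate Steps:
$\left(P + 42\right) f = \left(159 + 42\right) 115 = 201 \cdot 115 = 23115$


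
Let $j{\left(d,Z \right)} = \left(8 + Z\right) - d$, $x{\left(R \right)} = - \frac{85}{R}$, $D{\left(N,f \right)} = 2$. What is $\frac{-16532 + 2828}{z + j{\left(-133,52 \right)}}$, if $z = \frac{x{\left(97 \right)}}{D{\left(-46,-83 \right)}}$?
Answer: $- \frac{2658576}{37357} \approx -71.167$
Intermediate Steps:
$j{\left(d,Z \right)} = 8 + Z - d$
$z = - \frac{85}{194}$ ($z = \frac{\left(-85\right) \frac{1}{97}}{2} = \left(-85\right) \frac{1}{97} \cdot \frac{1}{2} = \left(- \frac{85}{97}\right) \frac{1}{2} = - \frac{85}{194} \approx -0.43814$)
$\frac{-16532 + 2828}{z + j{\left(-133,52 \right)}} = \frac{-16532 + 2828}{- \frac{85}{194} + \left(8 + 52 - -133\right)} = - \frac{13704}{- \frac{85}{194} + \left(8 + 52 + 133\right)} = - \frac{13704}{- \frac{85}{194} + 193} = - \frac{13704}{\frac{37357}{194}} = \left(-13704\right) \frac{194}{37357} = - \frac{2658576}{37357}$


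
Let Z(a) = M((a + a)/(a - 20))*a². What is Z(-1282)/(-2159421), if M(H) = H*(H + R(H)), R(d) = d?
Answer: -5402342277152/915164779221 ≈ -5.9031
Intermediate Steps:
M(H) = 2*H² (M(H) = H*(H + H) = H*(2*H) = 2*H²)
Z(a) = 8*a⁴/(-20 + a)² (Z(a) = (2*((a + a)/(a - 20))²)*a² = (2*((2*a)/(-20 + a))²)*a² = (2*(2*a/(-20 + a))²)*a² = (2*(4*a²/(-20 + a)²))*a² = (8*a²/(-20 + a)²)*a² = 8*a⁴/(-20 + a)²)
Z(-1282)/(-2159421) = (8*(-1282)⁴/(-20 - 1282)²)/(-2159421) = (8*2701171138576/(-1302)²)*(-1/2159421) = (8*2701171138576*(1/1695204))*(-1/2159421) = (5402342277152/423801)*(-1/2159421) = -5402342277152/915164779221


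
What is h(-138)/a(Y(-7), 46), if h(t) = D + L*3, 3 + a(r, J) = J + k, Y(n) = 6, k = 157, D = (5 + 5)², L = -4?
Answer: 11/25 ≈ 0.44000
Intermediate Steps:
D = 100 (D = 10² = 100)
a(r, J) = 154 + J (a(r, J) = -3 + (J + 157) = -3 + (157 + J) = 154 + J)
h(t) = 88 (h(t) = 100 - 4*3 = 100 - 12 = 88)
h(-138)/a(Y(-7), 46) = 88/(154 + 46) = 88/200 = 88*(1/200) = 11/25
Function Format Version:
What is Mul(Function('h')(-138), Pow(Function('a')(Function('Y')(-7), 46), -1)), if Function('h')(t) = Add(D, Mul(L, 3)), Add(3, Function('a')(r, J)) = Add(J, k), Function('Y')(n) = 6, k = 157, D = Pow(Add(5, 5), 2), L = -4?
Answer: Rational(11, 25) ≈ 0.44000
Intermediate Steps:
D = 100 (D = Pow(10, 2) = 100)
Function('a')(r, J) = Add(154, J) (Function('a')(r, J) = Add(-3, Add(J, 157)) = Add(-3, Add(157, J)) = Add(154, J))
Function('h')(t) = 88 (Function('h')(t) = Add(100, Mul(-4, 3)) = Add(100, -12) = 88)
Mul(Function('h')(-138), Pow(Function('a')(Function('Y')(-7), 46), -1)) = Mul(88, Pow(Add(154, 46), -1)) = Mul(88, Pow(200, -1)) = Mul(88, Rational(1, 200)) = Rational(11, 25)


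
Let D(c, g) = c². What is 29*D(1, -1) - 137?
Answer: -108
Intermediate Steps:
29*D(1, -1) - 137 = 29*1² - 137 = 29*1 - 137 = 29 - 137 = -108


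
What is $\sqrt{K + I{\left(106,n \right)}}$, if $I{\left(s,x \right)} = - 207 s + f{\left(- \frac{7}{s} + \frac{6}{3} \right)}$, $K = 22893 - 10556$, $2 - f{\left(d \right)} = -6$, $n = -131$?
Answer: $i \sqrt{9597} \approx 97.964 i$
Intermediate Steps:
$f{\left(d \right)} = 8$ ($f{\left(d \right)} = 2 - -6 = 2 + 6 = 8$)
$K = 12337$
$I{\left(s,x \right)} = 8 - 207 s$ ($I{\left(s,x \right)} = - 207 s + 8 = 8 - 207 s$)
$\sqrt{K + I{\left(106,n \right)}} = \sqrt{12337 + \left(8 - 21942\right)} = \sqrt{12337 - 21934} = \sqrt{-9597} = i \sqrt{9597}$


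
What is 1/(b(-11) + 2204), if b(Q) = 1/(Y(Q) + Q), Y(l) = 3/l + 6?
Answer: 58/127821 ≈ 0.00045376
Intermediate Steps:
Y(l) = 6 + 3/l
b(Q) = 1/(6 + Q + 3/Q) (b(Q) = 1/((6 + 3/Q) + Q) = 1/(6 + Q + 3/Q))
1/(b(-11) + 2204) = 1/(-11/(3 + (-11)² + 6*(-11)) + 2204) = 1/(-11/(3 + 121 - 66) + 2204) = 1/(-11/58 + 2204) = 1/(127821/58) = 58/127821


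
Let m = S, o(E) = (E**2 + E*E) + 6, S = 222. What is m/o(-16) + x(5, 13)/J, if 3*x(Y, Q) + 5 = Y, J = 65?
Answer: 3/7 ≈ 0.42857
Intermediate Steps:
o(E) = 6 + 2*E**2 (o(E) = (E**2 + E**2) + 6 = 2*E**2 + 6 = 6 + 2*E**2)
m = 222
x(Y, Q) = -5/3 + Y/3
m/o(-16) + x(5, 13)/J = 222/(6 + 2*(-16)**2) + (-5/3 + (1/3)*5)/65 = 222/(6 + 2*256) + (-5/3 + 5/3)*(1/65) = 222/(6 + 512) + 0*(1/65) = 222/518 + 0 = 222*(1/518) + 0 = 3/7 + 0 = 3/7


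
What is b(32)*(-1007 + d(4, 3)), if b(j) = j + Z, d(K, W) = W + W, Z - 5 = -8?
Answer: -29029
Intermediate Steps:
Z = -3 (Z = 5 - 8 = -3)
d(K, W) = 2*W
b(j) = -3 + j (b(j) = j - 3 = -3 + j)
b(32)*(-1007 + d(4, 3)) = (-3 + 32)*(-1007 + 2*3) = 29*(-1007 + 6) = 29*(-1001) = -29029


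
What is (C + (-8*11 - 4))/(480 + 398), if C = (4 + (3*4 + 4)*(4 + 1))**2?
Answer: 3482/439 ≈ 7.9317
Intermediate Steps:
C = 7056 (C = (4 + (12 + 4)*5)**2 = (4 + 16*5)**2 = (4 + 80)**2 = 84**2 = 7056)
(C + (-8*11 - 4))/(480 + 398) = (7056 + (-8*11 - 4))/(480 + 398) = (7056 + (-88 - 4))/878 = (7056 - 92)*(1/878) = 6964*(1/878) = 3482/439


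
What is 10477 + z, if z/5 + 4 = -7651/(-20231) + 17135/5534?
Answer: 1172693501873/111958354 ≈ 10474.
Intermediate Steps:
z = -294172985/111958354 (z = -20 + 5*(-7651/(-20231) + 17135/5534) = -20 + 5*(-7651*(-1/20231) + 17135*(1/5534)) = -20 + 5*(7651/20231 + 17135/5534) = -20 + 5*(388998819/111958354) = -20 + 1944994095/111958354 = -294172985/111958354 ≈ -2.6275)
10477 + z = 10477 - 294172985/111958354 = 1172693501873/111958354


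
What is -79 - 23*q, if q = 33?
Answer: -838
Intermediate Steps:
-79 - 23*q = -79 - 23*33 = -79 - 759 = -838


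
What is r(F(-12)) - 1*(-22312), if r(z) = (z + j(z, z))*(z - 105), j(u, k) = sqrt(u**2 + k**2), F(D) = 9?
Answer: 21448 - 864*sqrt(2) ≈ 20226.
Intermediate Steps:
j(u, k) = sqrt(k**2 + u**2)
r(z) = (-105 + z)*(z + sqrt(2)*sqrt(z**2)) (r(z) = (z + sqrt(z**2 + z**2))*(z - 105) = (z + sqrt(2*z**2))*(-105 + z) = (z + sqrt(2)*sqrt(z**2))*(-105 + z) = (-105 + z)*(z + sqrt(2)*sqrt(z**2)))
r(F(-12)) - 1*(-22312) = (9**2 - 105*9 - 105*sqrt(2)*sqrt(9**2) + 9*sqrt(2)*sqrt(9**2)) - 1*(-22312) = (81 - 945 - 105*sqrt(2)*sqrt(81) + 9*sqrt(2)*sqrt(81)) + 22312 = (81 - 945 - 105*sqrt(2)*9 + 9*sqrt(2)*9) + 22312 = (81 - 945 - 945*sqrt(2) + 81*sqrt(2)) + 22312 = (-864 - 864*sqrt(2)) + 22312 = 21448 - 864*sqrt(2)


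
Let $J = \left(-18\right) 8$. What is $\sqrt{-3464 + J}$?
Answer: $2 i \sqrt{902} \approx 60.067 i$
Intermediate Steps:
$J = -144$
$\sqrt{-3464 + J} = \sqrt{-3464 - 144} = \sqrt{-3608} = 2 i \sqrt{902}$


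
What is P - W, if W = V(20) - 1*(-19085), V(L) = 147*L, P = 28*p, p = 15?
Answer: -21605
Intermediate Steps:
P = 420 (P = 28*15 = 420)
W = 22025 (W = 147*20 - 1*(-19085) = 2940 + 19085 = 22025)
P - W = 420 - 1*22025 = 420 - 22025 = -21605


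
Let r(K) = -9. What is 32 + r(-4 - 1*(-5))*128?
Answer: -1120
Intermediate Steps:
32 + r(-4 - 1*(-5))*128 = 32 - 9*128 = 32 - 1152 = -1120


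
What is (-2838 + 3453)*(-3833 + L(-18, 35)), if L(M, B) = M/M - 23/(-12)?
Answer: -9422005/4 ≈ -2.3555e+6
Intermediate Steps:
L(M, B) = 35/12 (L(M, B) = 1 - 23*(-1/12) = 1 + 23/12 = 35/12)
(-2838 + 3453)*(-3833 + L(-18, 35)) = (-2838 + 3453)*(-3833 + 35/12) = 615*(-45961/12) = -9422005/4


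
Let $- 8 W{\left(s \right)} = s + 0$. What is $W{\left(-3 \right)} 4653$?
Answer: $\frac{13959}{8} \approx 1744.9$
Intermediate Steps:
$W{\left(s \right)} = - \frac{s}{8}$ ($W{\left(s \right)} = - \frac{s + 0}{8} = - \frac{s}{8}$)
$W{\left(-3 \right)} 4653 = \left(- \frac{1}{8}\right) \left(-3\right) 4653 = \frac{3}{8} \cdot 4653 = \frac{13959}{8}$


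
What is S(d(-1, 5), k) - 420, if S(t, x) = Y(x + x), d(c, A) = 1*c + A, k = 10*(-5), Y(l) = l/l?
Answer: -419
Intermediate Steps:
Y(l) = 1
k = -50
d(c, A) = A + c (d(c, A) = c + A = A + c)
S(t, x) = 1
S(d(-1, 5), k) - 420 = 1 - 420 = -419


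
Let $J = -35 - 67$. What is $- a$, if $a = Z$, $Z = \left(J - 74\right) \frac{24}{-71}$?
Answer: $- \frac{4224}{71} \approx -59.493$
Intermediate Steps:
$J = -102$
$Z = \frac{4224}{71}$ ($Z = \left(-102 - 74\right) \frac{24}{-71} = - 176 \cdot 24 \left(- \frac{1}{71}\right) = \left(-176\right) \left(- \frac{24}{71}\right) = \frac{4224}{71} \approx 59.493$)
$a = \frac{4224}{71} \approx 59.493$
$- a = \left(-1\right) \frac{4224}{71} = - \frac{4224}{71}$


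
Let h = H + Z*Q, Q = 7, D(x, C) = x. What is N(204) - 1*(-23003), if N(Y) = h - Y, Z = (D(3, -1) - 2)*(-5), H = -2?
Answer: 22762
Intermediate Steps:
Z = -5 (Z = (3 - 2)*(-5) = 1*(-5) = -5)
h = -37 (h = -2 - 5*7 = -2 - 35 = -37)
N(Y) = -37 - Y
N(204) - 1*(-23003) = (-37 - 1*204) - 1*(-23003) = (-37 - 204) + 23003 = -241 + 23003 = 22762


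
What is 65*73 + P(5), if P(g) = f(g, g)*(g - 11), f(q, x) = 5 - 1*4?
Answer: 4739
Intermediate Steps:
f(q, x) = 1 (f(q, x) = 5 - 4 = 1)
P(g) = -11 + g (P(g) = 1*(g - 11) = 1*(-11 + g) = -11 + g)
65*73 + P(5) = 65*73 + (-11 + 5) = 4745 - 6 = 4739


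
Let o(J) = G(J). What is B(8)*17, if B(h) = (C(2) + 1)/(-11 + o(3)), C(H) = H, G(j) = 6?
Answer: -51/5 ≈ -10.200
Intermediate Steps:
o(J) = 6
B(h) = -3/5 (B(h) = (2 + 1)/(-11 + 6) = 3/(-5) = 3*(-1/5) = -3/5)
B(8)*17 = -3/5*17 = -51/5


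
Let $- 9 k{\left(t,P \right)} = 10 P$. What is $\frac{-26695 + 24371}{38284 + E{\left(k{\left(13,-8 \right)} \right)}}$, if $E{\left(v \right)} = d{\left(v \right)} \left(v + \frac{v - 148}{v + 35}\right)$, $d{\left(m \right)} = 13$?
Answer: $- \frac{2065455}{34090984} \approx -0.060587$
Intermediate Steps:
$k{\left(t,P \right)} = - \frac{10 P}{9}$
$E{\left(v \right)} = 13 v + \frac{13 \left(-148 + v\right)}{35 + v}$ ($E{\left(v \right)} = 13 \left(v + \frac{v - 148}{v + 35}\right) = 13 \left(v + \frac{v - 148}{35 + v}\right) = 13 \left(v + \frac{-148 + v}{35 + v}\right) = 13 v + \frac{13 \left(-148 + v\right)}{35 + v}$)
$\frac{-26695 + 24371}{38284 + E{\left(k{\left(13,-8 \right)} \right)}} = \frac{-26695 + 24371}{38284 + \frac{13 \left(-148 + \left(\left(- \frac{10}{9}\right) \left(-8\right)\right)^{2} + 36 \left(\left(- \frac{10}{9}\right) \left(-8\right)\right)\right)}{35 - - \frac{80}{9}}} = - \frac{2324}{38284 + \frac{13 \left(-148 + \left(\frac{80}{9}\right)^{2} + 36 \cdot \frac{80}{9}\right)}{35 + \frac{80}{9}}} = - \frac{2324}{38284 + \frac{13 \left(-148 + \frac{6400}{81} + 320\right)}{\frac{395}{9}}} = - \frac{2324}{38284 + 13 \cdot \frac{9}{395} \cdot \frac{20332}{81}} = - \frac{2324}{38284 + \frac{264316}{3555}} = - \frac{2324}{\frac{136363936}{3555}} = \left(-2324\right) \frac{3555}{136363936} = - \frac{2065455}{34090984}$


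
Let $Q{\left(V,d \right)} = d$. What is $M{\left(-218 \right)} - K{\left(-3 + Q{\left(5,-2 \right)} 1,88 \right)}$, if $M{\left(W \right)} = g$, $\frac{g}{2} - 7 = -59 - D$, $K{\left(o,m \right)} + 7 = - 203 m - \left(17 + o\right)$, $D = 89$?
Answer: $17601$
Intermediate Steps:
$K{\left(o,m \right)} = -24 - o - 203 m$ ($K{\left(o,m \right)} = -7 - \left(17 + o + 203 m\right) = -24 - o - 203 m$)
$g = -282$ ($g = 14 + 2 \left(-59 - 89\right) = 14 + 2 \left(-148\right) = 14 - 296 = -282$)
$M{\left(W \right)} = -282$
$M{\left(-218 \right)} - K{\left(-3 + Q{\left(5,-2 \right)} 1,88 \right)} = -282 - \left(-24 - \left(-3 - 2\right) - 17864\right) = -282 - \left(-24 - -5 - 17864\right) = -282 - \left(-24 + 5 - 17864\right) = -282 - -17883 = -282 + 17883 = 17601$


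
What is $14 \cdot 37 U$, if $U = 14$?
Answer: $7252$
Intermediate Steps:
$14 \cdot 37 U = 14 \cdot 37 \cdot 14 = 518 \cdot 14 = 7252$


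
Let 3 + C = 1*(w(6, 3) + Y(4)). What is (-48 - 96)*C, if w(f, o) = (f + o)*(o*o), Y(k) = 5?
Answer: -11952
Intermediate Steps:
w(f, o) = o²*(f + o) (w(f, o) = (f + o)*o² = o²*(f + o))
C = 83 (C = -3 + 1*(3²*(6 + 3) + 5) = -3 + 1*(9*9 + 5) = -3 + 1*(81 + 5) = -3 + 1*86 = -3 + 86 = 83)
(-48 - 96)*C = (-48 - 96)*83 = -144*83 = -11952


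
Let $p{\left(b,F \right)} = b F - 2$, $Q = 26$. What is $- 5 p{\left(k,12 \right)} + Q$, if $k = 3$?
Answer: $-144$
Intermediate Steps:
$p{\left(b,F \right)} = -2 + F b$ ($p{\left(b,F \right)} = F b - 2 = -2 + F b$)
$- 5 p{\left(k,12 \right)} + Q = - 5 \left(-2 + 12 \cdot 3\right) + 26 = - 5 \left(-2 + 36\right) + 26 = \left(-5\right) 34 + 26 = -170 + 26 = -144$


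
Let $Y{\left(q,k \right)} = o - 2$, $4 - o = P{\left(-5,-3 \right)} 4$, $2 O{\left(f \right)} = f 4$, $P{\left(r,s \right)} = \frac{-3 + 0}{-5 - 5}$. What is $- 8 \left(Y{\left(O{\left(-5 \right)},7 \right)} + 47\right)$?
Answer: $- \frac{1912}{5} \approx -382.4$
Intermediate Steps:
$P{\left(r,s \right)} = \frac{3}{10}$ ($P{\left(r,s \right)} = - \frac{3}{-10} = \left(-3\right) \left(- \frac{1}{10}\right) = \frac{3}{10}$)
$O{\left(f \right)} = 2 f$ ($O{\left(f \right)} = \frac{f 4}{2} = \frac{4 f}{2} = 2 f$)
$o = \frac{14}{5}$ ($o = 4 - \frac{3}{10} \cdot 4 = 4 - \frac{6}{5} = \frac{14}{5} \approx 2.8$)
$Y{\left(q,k \right)} = \frac{4}{5}$ ($Y{\left(q,k \right)} = \frac{14}{5} - 2 = \frac{4}{5}$)
$- 8 \left(Y{\left(O{\left(-5 \right)},7 \right)} + 47\right) = - 8 \left(\frac{4}{5} + 47\right) = \left(-8\right) \frac{239}{5} = - \frac{1912}{5}$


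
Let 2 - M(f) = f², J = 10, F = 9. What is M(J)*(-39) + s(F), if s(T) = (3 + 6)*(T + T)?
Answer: 3984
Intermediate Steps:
s(T) = 18*T (s(T) = 9*(2*T) = 18*T)
M(f) = 2 - f²
M(J)*(-39) + s(F) = (2 - 1*10²)*(-39) + 18*9 = (2 - 1*100)*(-39) + 162 = (2 - 100)*(-39) + 162 = -98*(-39) + 162 = 3822 + 162 = 3984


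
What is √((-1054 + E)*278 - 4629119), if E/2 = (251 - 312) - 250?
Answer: I*√5095047 ≈ 2257.2*I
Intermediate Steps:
E = -622 (E = 2*((251 - 312) - 250) = 2*(-61 - 250) = 2*(-311) = -622)
√((-1054 + E)*278 - 4629119) = √((-1054 - 622)*278 - 4629119) = √(-1676*278 - 4629119) = √(-465928 - 4629119) = √(-5095047) = I*√5095047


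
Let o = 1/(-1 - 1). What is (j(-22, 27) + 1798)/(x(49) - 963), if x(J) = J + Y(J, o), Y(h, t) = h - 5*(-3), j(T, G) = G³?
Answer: -21481/850 ≈ -25.272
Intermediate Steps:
o = -½ (o = 1/(-2) = -½ ≈ -0.50000)
Y(h, t) = 15 + h (Y(h, t) = h + 15 = 15 + h)
x(J) = 15 + 2*J (x(J) = J + (15 + J) = 15 + 2*J)
(j(-22, 27) + 1798)/(x(49) - 963) = (27³ + 1798)/((15 + 2*49) - 963) = (19683 + 1798)/((15 + 98) - 963) = 21481/(113 - 963) = 21481/(-850) = 21481*(-1/850) = -21481/850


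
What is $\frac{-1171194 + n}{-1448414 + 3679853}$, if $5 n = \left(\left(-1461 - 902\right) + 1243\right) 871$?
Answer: $- \frac{1366298}{2231439} \approx -0.61229$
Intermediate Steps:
$n = -195104$ ($n = \frac{\left(\left(-1461 - 902\right) + 1243\right) 871}{5} = \frac{\left(-2363 + 1243\right) 871}{5} = \frac{\left(-1120\right) 871}{5} = \frac{1}{5} \left(-975520\right) = -195104$)
$\frac{-1171194 + n}{-1448414 + 3679853} = \frac{-1171194 - 195104}{-1448414 + 3679853} = - \frac{1366298}{2231439}$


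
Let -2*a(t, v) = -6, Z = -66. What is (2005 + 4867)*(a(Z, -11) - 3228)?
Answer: -22162200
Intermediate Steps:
a(t, v) = 3 (a(t, v) = -1/2*(-6) = 3)
(2005 + 4867)*(a(Z, -11) - 3228) = (2005 + 4867)*(3 - 3228) = 6872*(-3225) = -22162200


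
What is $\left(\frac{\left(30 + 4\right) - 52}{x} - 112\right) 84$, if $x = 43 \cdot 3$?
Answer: $- \frac{405048}{43} \approx -9419.7$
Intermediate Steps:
$x = 129$
$\left(\frac{\left(30 + 4\right) - 52}{x} - 112\right) 84 = \left(\frac{\left(30 + 4\right) - 52}{129} - 112\right) 84 = \left(\left(34 - 52\right) \frac{1}{129} - 112\right) 84 = \left(\left(-18\right) \frac{1}{129} - 112\right) 84 = \left(- \frac{6}{43} - 112\right) 84 = \left(- \frac{4822}{43}\right) 84 = - \frac{405048}{43}$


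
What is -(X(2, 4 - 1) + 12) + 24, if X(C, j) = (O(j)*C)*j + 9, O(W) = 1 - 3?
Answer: 15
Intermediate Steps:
O(W) = -2
X(C, j) = 9 - 2*C*j (X(C, j) = (-2*C)*j + 9 = -2*C*j + 9 = 9 - 2*C*j)
-(X(2, 4 - 1) + 12) + 24 = -((9 - 2*2*(4 - 1)) + 12) + 24 = -((9 - 2*2*3) + 12) + 24 = -((9 - 12) + 12) + 24 = -(-3 + 12) + 24 = -1*9 + 24 = -9 + 24 = 15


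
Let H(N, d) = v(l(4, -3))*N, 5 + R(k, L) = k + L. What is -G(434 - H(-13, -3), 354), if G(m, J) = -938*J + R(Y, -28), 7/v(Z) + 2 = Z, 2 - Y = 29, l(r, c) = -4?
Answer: 332112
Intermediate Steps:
Y = -27 (Y = 2 - 1*29 = 2 - 29 = -27)
v(Z) = 7/(-2 + Z)
R(k, L) = -5 + L + k (R(k, L) = -5 + (k + L) = -5 + (L + k) = -5 + L + k)
H(N, d) = -7*N/6 (H(N, d) = (7/(-2 - 4))*N = (7/(-6))*N = (7*(-⅙))*N = -7*N/6)
G(m, J) = -60 - 938*J (G(m, J) = -938*J + (-5 - 28 - 27) = -938*J - 60 = -60 - 938*J)
-G(434 - H(-13, -3), 354) = -(-60 - 938*354) = -(-60 - 332052) = -1*(-332112) = 332112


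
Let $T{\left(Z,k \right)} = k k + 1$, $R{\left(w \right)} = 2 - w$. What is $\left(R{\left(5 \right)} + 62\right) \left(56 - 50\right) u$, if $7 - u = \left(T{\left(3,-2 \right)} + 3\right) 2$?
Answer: $-3186$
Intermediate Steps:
$T{\left(Z,k \right)} = 1 + k^{2}$ ($T{\left(Z,k \right)} = k^{2} + 1 = 1 + k^{2}$)
$u = -9$ ($u = 7 - \left(\left(1 + \left(-2\right)^{2}\right) + 3\right) 2 = 7 - \left(\left(1 + 4\right) + 3\right) 2 = 7 - \left(5 + 3\right) 2 = 7 - 8 \cdot 2 = 7 - 16 = -9$)
$\left(R{\left(5 \right)} + 62\right) \left(56 - 50\right) u = \left(\left(2 - 5\right) + 62\right) \left(56 - 50\right) \left(-9\right) = \left(\left(2 - 5\right) + 62\right) 6 \left(-9\right) = \left(-3 + 62\right) 6 \left(-9\right) = 59 \cdot 6 \left(-9\right) = 354 \left(-9\right) = -3186$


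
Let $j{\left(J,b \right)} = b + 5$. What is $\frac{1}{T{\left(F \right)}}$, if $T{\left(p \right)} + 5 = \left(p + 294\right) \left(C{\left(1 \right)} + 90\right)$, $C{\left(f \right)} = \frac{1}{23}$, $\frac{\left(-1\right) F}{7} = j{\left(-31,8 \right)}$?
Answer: $\frac{23}{420298} \approx 5.4723 \cdot 10^{-5}$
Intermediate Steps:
$j{\left(J,b \right)} = 5 + b$
$F = -91$ ($F = - 7 \left(5 + 8\right) = \left(-7\right) 13 = -91$)
$C{\left(f \right)} = \frac{1}{23}$
$T{\left(p \right)} = \frac{608759}{23} + \frac{2071 p}{23}$ ($T{\left(p \right)} = -5 + \left(p + 294\right) \left(\frac{1}{23} + 90\right) = -5 + \left(294 + p\right) \frac{2071}{23} = -5 + \left(\frac{608874}{23} + \frac{2071 p}{23}\right) = \frac{608759}{23} + \frac{2071 p}{23}$)
$\frac{1}{T{\left(F \right)}} = \frac{1}{\frac{608759}{23} + \frac{2071}{23} \left(-91\right)} = \frac{1}{\frac{608759}{23} - \frac{188461}{23}} = \frac{1}{\frac{420298}{23}} = \frac{23}{420298}$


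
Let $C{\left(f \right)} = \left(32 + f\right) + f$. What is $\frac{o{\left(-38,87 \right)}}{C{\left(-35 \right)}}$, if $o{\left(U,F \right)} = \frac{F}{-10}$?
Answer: $\frac{87}{380} \approx 0.22895$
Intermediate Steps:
$o{\left(U,F \right)} = - \frac{F}{10}$ ($o{\left(U,F \right)} = F \left(- \frac{1}{10}\right) = - \frac{F}{10}$)
$C{\left(f \right)} = 32 + 2 f$
$\frac{o{\left(-38,87 \right)}}{C{\left(-35 \right)}} = \frac{\left(- \frac{1}{10}\right) 87}{32 + 2 \left(-35\right)} = - \frac{87}{10 \left(32 - 70\right)} = - \frac{87}{10 \left(-38\right)} = \left(- \frac{87}{10}\right) \left(- \frac{1}{38}\right) = \frac{87}{380}$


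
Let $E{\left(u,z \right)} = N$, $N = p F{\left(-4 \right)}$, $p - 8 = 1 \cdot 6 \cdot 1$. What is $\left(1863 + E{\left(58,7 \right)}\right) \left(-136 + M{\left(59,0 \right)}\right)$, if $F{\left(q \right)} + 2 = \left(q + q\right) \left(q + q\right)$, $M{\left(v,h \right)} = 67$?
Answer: $-188439$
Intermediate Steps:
$p = 14$ ($p = 8 + 1 \cdot 6 \cdot 1 = 8 + 6 \cdot 1 = 8 + 6 = 14$)
$F{\left(q \right)} = -2 + 4 q^{2}$ ($F{\left(q \right)} = -2 + \left(q + q\right) \left(q + q\right) = -2 + 2 q 2 q = -2 + 4 q^{2}$)
$N = 868$ ($N = 14 \left(-2 + 4 \left(-4\right)^{2}\right) = 14 \left(-2 + 4 \cdot 16\right) = 14 \left(-2 + 64\right) = 14 \cdot 62 = 868$)
$E{\left(u,z \right)} = 868$
$\left(1863 + E{\left(58,7 \right)}\right) \left(-136 + M{\left(59,0 \right)}\right) = \left(1863 + 868\right) \left(-136 + 67\right) = 2731 \left(-69\right) = -188439$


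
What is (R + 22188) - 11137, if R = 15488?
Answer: 26539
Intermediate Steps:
(R + 22188) - 11137 = (15488 + 22188) - 11137 = 37676 - 11137 = 26539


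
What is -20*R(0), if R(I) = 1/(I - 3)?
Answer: 20/3 ≈ 6.6667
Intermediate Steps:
R(I) = 1/(-3 + I)
-20*R(0) = -20/(-3 + 0) = -20/(-3) = -20*(-1/3) = 20/3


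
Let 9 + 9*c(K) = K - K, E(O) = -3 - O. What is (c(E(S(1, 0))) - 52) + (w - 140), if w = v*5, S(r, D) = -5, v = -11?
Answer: -248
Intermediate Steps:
w = -55 (w = -11*5 = -55)
c(K) = -1 (c(K) = -1 + (K - K)/9 = -1 + (⅑)*0 = -1 + 0 = -1)
(c(E(S(1, 0))) - 52) + (w - 140) = (-1 - 52) + (-55 - 140) = -53 - 195 = -248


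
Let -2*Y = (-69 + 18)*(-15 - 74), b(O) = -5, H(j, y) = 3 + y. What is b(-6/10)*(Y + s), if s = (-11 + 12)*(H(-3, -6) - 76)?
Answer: 23485/2 ≈ 11743.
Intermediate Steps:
Y = -4539/2 (Y = -(-69 + 18)*(-15 - 74)/2 = -(-51)*(-89)/2 = -½*4539 = -4539/2 ≈ -2269.5)
s = -79 (s = (-11 + 12)*((3 - 6) - 76) = 1*(-3 - 76) = 1*(-79) = -79)
b(-6/10)*(Y + s) = -5*(-4539/2 - 79) = -5*(-4697/2) = 23485/2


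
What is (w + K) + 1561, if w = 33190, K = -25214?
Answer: 9537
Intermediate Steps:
(w + K) + 1561 = (33190 - 25214) + 1561 = 7976 + 1561 = 9537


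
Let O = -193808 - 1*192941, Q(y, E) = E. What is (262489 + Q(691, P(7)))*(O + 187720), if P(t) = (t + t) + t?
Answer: -52247102790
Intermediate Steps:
P(t) = 3*t (P(t) = 2*t + t = 3*t)
O = -386749 (O = -193808 - 192941 = -386749)
(262489 + Q(691, P(7)))*(O + 187720) = (262489 + 3*7)*(-386749 + 187720) = (262489 + 21)*(-199029) = 262510*(-199029) = -52247102790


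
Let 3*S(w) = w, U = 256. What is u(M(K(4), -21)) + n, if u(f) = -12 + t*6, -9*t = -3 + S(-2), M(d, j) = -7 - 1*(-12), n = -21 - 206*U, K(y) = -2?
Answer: -474899/9 ≈ -52767.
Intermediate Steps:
S(w) = w/3
n = -52757 (n = -21 - 206*256 = -21 - 52736 = -52757)
M(d, j) = 5 (M(d, j) = -7 + 12 = 5)
t = 11/27 (t = -(-3 + (⅓)*(-2))/9 = -(-3 - ⅔)/9 = -⅑*(-11/3) = 11/27 ≈ 0.40741)
u(f) = -86/9 (u(f) = -12 + (11/27)*6 = -12 + 22/9 = -86/9)
u(M(K(4), -21)) + n = -86/9 - 52757 = -474899/9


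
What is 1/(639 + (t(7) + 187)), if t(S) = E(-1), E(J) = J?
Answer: 1/825 ≈ 0.0012121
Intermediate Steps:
t(S) = -1
1/(639 + (t(7) + 187)) = 1/(639 + (-1 + 187)) = 1/(639 + 186) = 1/825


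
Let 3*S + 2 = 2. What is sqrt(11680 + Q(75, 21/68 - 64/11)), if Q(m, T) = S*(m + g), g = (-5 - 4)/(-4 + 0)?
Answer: 4*sqrt(730) ≈ 108.07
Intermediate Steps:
S = 0 (S = -2/3 + (1/3)*2 = -2/3 + 2/3 = 0)
g = 9/4 (g = -9/(-4) = -9*(-1/4) = 9/4 ≈ 2.2500)
Q(m, T) = 0 (Q(m, T) = 0*(m + 9/4) = 0*(9/4 + m) = 0)
sqrt(11680 + Q(75, 21/68 - 64/11)) = sqrt(11680 + 0) = sqrt(11680) = 4*sqrt(730)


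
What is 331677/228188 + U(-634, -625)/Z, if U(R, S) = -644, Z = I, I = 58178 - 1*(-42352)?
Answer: 16598267869/11469869820 ≈ 1.4471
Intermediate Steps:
I = 100530 (I = 58178 + 42352 = 100530)
Z = 100530
331677/228188 + U(-634, -625)/Z = 331677/228188 - 644/100530 = 331677*(1/228188) - 644*1/100530 = 331677/228188 - 322/50265 = 16598267869/11469869820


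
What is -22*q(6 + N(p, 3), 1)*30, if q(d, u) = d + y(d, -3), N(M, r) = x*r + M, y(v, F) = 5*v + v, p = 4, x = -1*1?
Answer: -32340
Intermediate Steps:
x = -1
y(v, F) = 6*v
N(M, r) = M - r (N(M, r) = -r + M = M - r)
q(d, u) = 7*d (q(d, u) = d + 6*d = 7*d)
-22*q(6 + N(p, 3), 1)*30 = -154*(6 + (4 - 1*3))*30 = -154*(6 + (4 - 3))*30 = -154*(6 + 1)*30 = -154*7*30 = -22*49*30 = -1078*30 = -32340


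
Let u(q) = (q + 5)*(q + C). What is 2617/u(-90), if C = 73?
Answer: 2617/1445 ≈ 1.8111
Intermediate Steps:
u(q) = (5 + q)*(73 + q) (u(q) = (q + 5)*(q + 73) = (5 + q)*(73 + q))
2617/u(-90) = 2617/(365 + (-90)² + 78*(-90)) = 2617/(365 + 8100 - 7020) = 2617/1445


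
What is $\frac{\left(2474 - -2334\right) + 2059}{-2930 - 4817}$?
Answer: $- \frac{6867}{7747} \approx -0.88641$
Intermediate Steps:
$\frac{\left(2474 - -2334\right) + 2059}{-2930 - 4817} = \frac{\left(2474 + 2334\right) + 2059}{-7747} = \left(4808 + 2059\right) \left(- \frac{1}{7747}\right) = 6867 \left(- \frac{1}{7747}\right) = - \frac{6867}{7747}$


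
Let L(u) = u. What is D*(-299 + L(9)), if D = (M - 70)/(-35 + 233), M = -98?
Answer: 8120/33 ≈ 246.06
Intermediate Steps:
D = -28/33 (D = (-98 - 70)/(-35 + 233) = -168/198 = -168*1/198 = -28/33 ≈ -0.84848)
D*(-299 + L(9)) = -28*(-299 + 9)/33 = -28/33*(-290) = 8120/33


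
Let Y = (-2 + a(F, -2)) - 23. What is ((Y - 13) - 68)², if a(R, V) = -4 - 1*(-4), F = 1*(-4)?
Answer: 11236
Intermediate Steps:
F = -4
a(R, V) = 0 (a(R, V) = -4 + 4 = 0)
Y = -25 (Y = (-2 + 0) - 23 = -2 - 23 = -25)
((Y - 13) - 68)² = ((-25 - 13) - 68)² = (-38 - 68)² = (-106)² = 11236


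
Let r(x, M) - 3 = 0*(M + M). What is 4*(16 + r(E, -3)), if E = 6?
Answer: 76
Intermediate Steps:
r(x, M) = 3 (r(x, M) = 3 + 0*(M + M) = 3 + 0*(2*M) = 3 + 0 = 3)
4*(16 + r(E, -3)) = 4*(16 + 3) = 4*19 = 76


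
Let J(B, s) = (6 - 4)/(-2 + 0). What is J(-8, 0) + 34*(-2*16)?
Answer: -1089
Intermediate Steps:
J(B, s) = -1 (J(B, s) = 2/(-2) = 2*(-½) = -1)
J(-8, 0) + 34*(-2*16) = -1 + 34*(-2*16) = -1 + 34*(-32) = -1 - 1088 = -1089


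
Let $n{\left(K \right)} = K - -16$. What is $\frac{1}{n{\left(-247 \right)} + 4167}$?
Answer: $\frac{1}{3936} \approx 0.00025406$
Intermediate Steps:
$n{\left(K \right)} = 16 + K$ ($n{\left(K \right)} = K + 16 = 16 + K$)
$\frac{1}{n{\left(-247 \right)} + 4167} = \frac{1}{\left(16 - 247\right) + 4167} = \frac{1}{-231 + 4167} = \frac{1}{3936}$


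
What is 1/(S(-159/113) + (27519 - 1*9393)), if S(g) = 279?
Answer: 1/18405 ≈ 5.4333e-5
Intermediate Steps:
1/(S(-159/113) + (27519 - 1*9393)) = 1/(279 + (27519 - 1*9393)) = 1/(279 + (27519 - 9393)) = 1/(279 + 18126) = 1/18405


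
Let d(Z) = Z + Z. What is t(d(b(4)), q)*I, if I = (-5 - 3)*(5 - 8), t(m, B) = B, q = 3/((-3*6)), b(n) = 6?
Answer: -4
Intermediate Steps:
q = -⅙ (q = 3/(-18) = 3*(-1/18) = -⅙ ≈ -0.16667)
d(Z) = 2*Z
I = 24 (I = -8*(-3) = 24)
t(d(b(4)), q)*I = -⅙*24 = -4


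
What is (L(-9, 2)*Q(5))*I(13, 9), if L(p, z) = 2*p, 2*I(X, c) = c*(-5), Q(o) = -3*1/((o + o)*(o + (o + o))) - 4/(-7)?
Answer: 15633/70 ≈ 223.33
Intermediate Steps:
Q(o) = 4/7 - 1/(2*o²) (Q(o) = -3*1/(2*o*(o + 2*o)) - 4*(-⅐) = -3*1/(6*o²) + 4/7 = -1/(2*o²) + 4/7 = 4/7 - 1/(2*o²))
I(X, c) = -5*c/2 (I(X, c) = (c*(-5))/2 = (-5*c)/2 = -5*c/2)
(L(-9, 2)*Q(5))*I(13, 9) = ((2*(-9))*(4/7 - ½/5²))*(-5/2*9) = -18*(4/7 - ½*1/25)*(-45/2) = -18*(4/7 - 1/50)*(-45/2) = -18*193/350*(-45/2) = -1737/175*(-45/2) = 15633/70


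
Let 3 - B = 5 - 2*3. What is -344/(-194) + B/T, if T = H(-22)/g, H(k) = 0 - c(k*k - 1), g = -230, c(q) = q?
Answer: 7492/2037 ≈ 3.6780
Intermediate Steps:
B = 4 (B = 3 - (5 - 2*3) = 3 - (5 - 6) = 3 - 1*(-1) = 3 + 1 = 4)
H(k) = 1 - k² (H(k) = 0 - (k*k - 1) = 0 - (k² - 1) = 0 - (-1 + k²) = 0 + (1 - k²) = 1 - k²)
T = 21/10 (T = (1 - 1*(-22)²)/(-230) = (1 - 1*484)*(-1/230) = (1 - 484)*(-1/230) = -483*(-1/230) = 21/10 ≈ 2.1000)
-344/(-194) + B/T = -344/(-194) + 4/(21/10) = -344*(-1/194) + 4*(10/21) = 172/97 + 40/21 = 7492/2037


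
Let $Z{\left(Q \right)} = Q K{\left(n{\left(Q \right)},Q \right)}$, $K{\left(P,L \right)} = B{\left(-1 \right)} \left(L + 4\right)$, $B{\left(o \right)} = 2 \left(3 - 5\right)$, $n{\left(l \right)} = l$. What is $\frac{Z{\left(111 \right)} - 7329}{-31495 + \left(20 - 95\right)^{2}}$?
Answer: $\frac{58389}{25870} \approx 2.257$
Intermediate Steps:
$B{\left(o \right)} = -4$ ($B{\left(o \right)} = 2 \left(-2\right) = -4$)
$K{\left(P,L \right)} = -16 - 4 L$ ($K{\left(P,L \right)} = - 4 \left(L + 4\right) = - 4 \left(4 + L\right) = -16 - 4 L$)
$Z{\left(Q \right)} = Q \left(-16 - 4 Q\right)$
$\frac{Z{\left(111 \right)} - 7329}{-31495 + \left(20 - 95\right)^{2}} = \frac{4 \cdot 111 \left(-4 - 111\right) - 7329}{-31495 + \left(20 - 95\right)^{2}} = \frac{4 \cdot 111 \left(-4 - 111\right) - 7329}{-31495 + \left(-75\right)^{2}} = \frac{4 \cdot 111 \left(-115\right) - 7329}{-31495 + 5625} = \frac{-51060 - 7329}{-25870} = \left(-58389\right) \left(- \frac{1}{25870}\right) = \frac{58389}{25870}$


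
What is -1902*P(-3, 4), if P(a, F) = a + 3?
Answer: 0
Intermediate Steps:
P(a, F) = 3 + a
-1902*P(-3, 4) = -1902*(3 - 3) = -1902*0 = 0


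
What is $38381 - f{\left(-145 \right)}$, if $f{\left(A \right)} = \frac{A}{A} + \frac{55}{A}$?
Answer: $\frac{1113031}{29} \approx 38380.0$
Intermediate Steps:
$f{\left(A \right)} = 1 + \frac{55}{A}$
$38381 - f{\left(-145 \right)} = 38381 - \frac{55 - 145}{-145} = 38381 - \left(- \frac{1}{145}\right) \left(-90\right) = 38381 - \frac{18}{29} = \frac{1113031}{29}$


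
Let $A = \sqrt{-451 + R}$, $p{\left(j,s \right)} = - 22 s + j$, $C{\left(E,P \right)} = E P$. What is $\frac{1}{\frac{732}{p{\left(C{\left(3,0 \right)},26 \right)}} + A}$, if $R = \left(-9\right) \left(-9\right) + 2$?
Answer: $- \frac{26169}{7558721} - \frac{81796 i \sqrt{23}}{7558721} \approx -0.0034621 - 0.051898 i$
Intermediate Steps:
$R = 83$ ($R = 81 + 2 = 83$)
$p{\left(j,s \right)} = j - 22 s$
$A = 4 i \sqrt{23}$ ($A = \sqrt{-451 + 83} = \sqrt{-368} = 4 i \sqrt{23} \approx 19.183 i$)
$\frac{1}{\frac{732}{p{\left(C{\left(3,0 \right)},26 \right)}} + A} = \frac{1}{\frac{732}{3 \cdot 0 - 572} + 4 i \sqrt{23}} = \frac{1}{\frac{732}{0 - 572} + 4 i \sqrt{23}} = \frac{1}{\frac{732}{-572} + 4 i \sqrt{23}} = \frac{1}{732 \left(- \frac{1}{572}\right) + 4 i \sqrt{23}} = \frac{1}{- \frac{183}{143} + 4 i \sqrt{23}}$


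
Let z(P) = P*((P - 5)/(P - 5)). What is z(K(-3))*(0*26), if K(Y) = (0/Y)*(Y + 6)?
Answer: 0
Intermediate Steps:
K(Y) = 0 (K(Y) = 0*(6 + Y) = 0)
z(P) = P (z(P) = P*((-5 + P)/(-5 + P)) = P*1 = P)
z(K(-3))*(0*26) = 0*(0*26) = 0*0 = 0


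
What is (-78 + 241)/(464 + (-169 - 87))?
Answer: 163/208 ≈ 0.78365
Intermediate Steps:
(-78 + 241)/(464 + (-169 - 87)) = 163/(464 - 256) = 163/208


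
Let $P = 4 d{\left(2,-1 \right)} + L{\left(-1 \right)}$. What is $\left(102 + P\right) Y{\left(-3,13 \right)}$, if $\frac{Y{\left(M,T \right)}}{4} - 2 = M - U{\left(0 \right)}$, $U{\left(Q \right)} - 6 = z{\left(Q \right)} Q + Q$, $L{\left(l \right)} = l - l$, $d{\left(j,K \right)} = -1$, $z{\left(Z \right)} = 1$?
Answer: $-2744$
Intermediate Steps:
$L{\left(l \right)} = 0$
$P = -4$ ($P = 4 \left(-1\right) + 0 = -4 + 0 = -4$)
$U{\left(Q \right)} = 6 + 2 Q$ ($U{\left(Q \right)} = 6 + \left(1 Q + Q\right) = 6 + \left(Q + Q\right) = 6 + 2 Q$)
$Y{\left(M,T \right)} = -16 + 4 M$ ($Y{\left(M,T \right)} = 8 + 4 \left(M - \left(6 + 2 \cdot 0\right)\right) = 8 + 4 \left(M - \left(6 + 0\right)\right) = 8 + 4 \left(M - 6\right) = 8 + 4 \left(-6 + M\right) = 8 + \left(-24 + 4 M\right) = -16 + 4 M$)
$\left(102 + P\right) Y{\left(-3,13 \right)} = \left(102 - 4\right) \left(-16 + 4 \left(-3\right)\right) = 98 \left(-16 - 12\right) = 98 \left(-28\right) = -2744$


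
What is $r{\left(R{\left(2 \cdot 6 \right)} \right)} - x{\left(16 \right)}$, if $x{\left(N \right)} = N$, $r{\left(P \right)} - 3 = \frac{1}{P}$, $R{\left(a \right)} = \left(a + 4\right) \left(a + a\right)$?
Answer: $- \frac{4991}{384} \approx -12.997$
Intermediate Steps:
$R{\left(a \right)} = 2 a \left(4 + a\right)$ ($R{\left(a \right)} = \left(4 + a\right) 2 a = 2 a \left(4 + a\right)$)
$r{\left(P \right)} = 3 + \frac{1}{P}$
$r{\left(R{\left(2 \cdot 6 \right)} \right)} - x{\left(16 \right)} = \left(3 + \frac{1}{2 \cdot 2 \cdot 6 \left(4 + 2 \cdot 6\right)}\right) - 16 = \left(3 + \frac{1}{2 \cdot 12 \left(4 + 12\right)}\right) - 16 = \left(3 + \frac{1}{2 \cdot 12 \cdot 16}\right) - 16 = \left(3 + \frac{1}{384}\right) - 16 = \frac{1153}{384} - 16 = - \frac{4991}{384}$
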